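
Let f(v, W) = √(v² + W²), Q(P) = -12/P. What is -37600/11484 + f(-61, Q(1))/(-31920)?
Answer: -9400/2871 - √3865/31920 ≈ -3.2761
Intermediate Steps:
f(v, W) = √(W² + v²)
-37600/11484 + f(-61, Q(1))/(-31920) = -37600/11484 + √((-12/1)² + (-61)²)/(-31920) = -37600*1/11484 + √((-12*1)² + 3721)*(-1/31920) = -9400/2871 + √((-12)² + 3721)*(-1/31920) = -9400/2871 + √(144 + 3721)*(-1/31920) = -9400/2871 + √3865*(-1/31920) = -9400/2871 - √3865/31920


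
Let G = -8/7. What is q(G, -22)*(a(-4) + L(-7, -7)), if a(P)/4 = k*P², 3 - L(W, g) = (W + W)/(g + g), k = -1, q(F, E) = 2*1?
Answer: -124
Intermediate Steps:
G = -8/7 (G = -8*⅐ = -8/7 ≈ -1.1429)
q(F, E) = 2
L(W, g) = 3 - W/g (L(W, g) = 3 - (W + W)/(g + g) = 3 - 2*W/(2*g) = 3 - 2*W*1/(2*g) = 3 - W/g)
a(P) = -4*P² (a(P) = 4*(-P²) = -4*P²)
q(G, -22)*(a(-4) + L(-7, -7)) = 2*(-4*(-4)² + (3 - 1*(-7)/(-7))) = 2*(-4*16 + (3 - 1*(-7)*(-⅐))) = 2*(-64 + (3 - 1)) = 2*(-64 + 2) = 2*(-62) = -124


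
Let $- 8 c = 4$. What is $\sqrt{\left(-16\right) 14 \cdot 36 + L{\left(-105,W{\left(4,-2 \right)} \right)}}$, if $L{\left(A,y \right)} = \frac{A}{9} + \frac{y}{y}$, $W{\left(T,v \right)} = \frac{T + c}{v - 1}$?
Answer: $\frac{4 i \sqrt{4542}}{3} \approx 89.859 i$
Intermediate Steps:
$c = - \frac{1}{2}$ ($c = \left(- \frac{1}{8}\right) 4 = - \frac{1}{2} \approx -0.5$)
$W{\left(T,v \right)} = \frac{- \frac{1}{2} + T}{-1 + v}$ ($W{\left(T,v \right)} = \frac{T - \frac{1}{2}}{v - 1} = \frac{- \frac{1}{2} + T}{-1 + v}$)
$L{\left(A,y \right)} = 1 + \frac{A}{9}$ ($L{\left(A,y \right)} = A \frac{1}{9} + 1 = \frac{A}{9} + 1 = 1 + \frac{A}{9}$)
$\sqrt{\left(-16\right) 14 \cdot 36 + L{\left(-105,W{\left(4,-2 \right)} \right)}} = \sqrt{\left(-16\right) 14 \cdot 36 + \left(1 + \frac{1}{9} \left(-105\right)\right)} = \sqrt{\left(-224\right) 36 + \left(1 - \frac{35}{3}\right)} = \sqrt{-8064 - \frac{32}{3}} = \sqrt{- \frac{24224}{3}} = \frac{4 i \sqrt{4542}}{3}$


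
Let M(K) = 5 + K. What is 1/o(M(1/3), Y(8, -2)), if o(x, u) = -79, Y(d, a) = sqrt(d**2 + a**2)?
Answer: -1/79 ≈ -0.012658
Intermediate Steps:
Y(d, a) = sqrt(a**2 + d**2)
1/o(M(1/3), Y(8, -2)) = 1/(-79) = -1/79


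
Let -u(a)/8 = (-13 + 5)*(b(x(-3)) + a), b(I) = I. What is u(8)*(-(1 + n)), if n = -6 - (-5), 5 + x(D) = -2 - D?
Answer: 0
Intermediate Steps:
x(D) = -7 - D (x(D) = -5 + (-2 - D) = -7 - D)
n = -1 (n = -6 - 1*(-5) = -6 + 5 = -1)
u(a) = -256 + 64*a (u(a) = -8*(-13 + 5)*((-7 - 1*(-3)) + a) = -(-64)*((-7 + 3) + a) = -(-64)*(-4 + a) = -8*(32 - 8*a) = -256 + 64*a)
u(8)*(-(1 + n)) = (-256 + 64*8)*(-(1 - 1)) = (-256 + 512)*(-1*0) = 256*0 = 0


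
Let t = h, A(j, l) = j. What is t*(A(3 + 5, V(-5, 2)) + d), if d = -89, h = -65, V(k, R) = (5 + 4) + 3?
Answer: 5265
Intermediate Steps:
V(k, R) = 12 (V(k, R) = 9 + 3 = 12)
t = -65
t*(A(3 + 5, V(-5, 2)) + d) = -65*((3 + 5) - 89) = -65*(8 - 89) = -65*(-81) = 5265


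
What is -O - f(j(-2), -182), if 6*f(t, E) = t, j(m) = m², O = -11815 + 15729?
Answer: -11744/3 ≈ -3914.7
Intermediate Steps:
O = 3914
f(t, E) = t/6
-O - f(j(-2), -182) = -1*3914 - (-2)²/6 = -3914 - 4/6 = -3914 - 1*⅔ = -3914 - ⅔ = -11744/3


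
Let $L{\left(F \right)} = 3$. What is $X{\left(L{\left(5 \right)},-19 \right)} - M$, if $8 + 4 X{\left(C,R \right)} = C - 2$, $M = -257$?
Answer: $\frac{1021}{4} \approx 255.25$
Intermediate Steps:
$X{\left(C,R \right)} = - \frac{5}{2} + \frac{C}{4}$ ($X{\left(C,R \right)} = -2 + \frac{C - 2}{4} = -2 + \frac{-2 + C}{4} = -2 + \left(- \frac{1}{2} + \frac{C}{4}\right) = - \frac{5}{2} + \frac{C}{4}$)
$X{\left(L{\left(5 \right)},-19 \right)} - M = \left(- \frac{5}{2} + \frac{1}{4} \cdot 3\right) - -257 = \left(- \frac{5}{2} + \frac{3}{4}\right) + 257 = - \frac{7}{4} + 257 = \frac{1021}{4}$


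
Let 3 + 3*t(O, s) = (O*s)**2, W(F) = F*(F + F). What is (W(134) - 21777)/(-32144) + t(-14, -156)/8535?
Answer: 50986742719/274349040 ≈ 185.85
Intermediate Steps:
W(F) = 2*F**2 (W(F) = F*(2*F) = 2*F**2)
t(O, s) = -1 + O**2*s**2/3 (t(O, s) = -1 + (O*s)**2/3 = -1 + (O**2*s**2)/3 = -1 + O**2*s**2/3)
(W(134) - 21777)/(-32144) + t(-14, -156)/8535 = (2*134**2 - 21777)/(-32144) + (-1 + (1/3)*(-14)**2*(-156)**2)/8535 = (2*17956 - 21777)*(-1/32144) + (-1 + (1/3)*196*24336)*(1/8535) = (35912 - 21777)*(-1/32144) + (-1 + 1589952)*(1/8535) = 14135*(-1/32144) + 1589951*(1/8535) = -14135/32144 + 1589951/8535 = 50986742719/274349040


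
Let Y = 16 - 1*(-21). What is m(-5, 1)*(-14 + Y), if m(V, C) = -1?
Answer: -23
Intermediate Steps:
Y = 37 (Y = 16 + 21 = 37)
m(-5, 1)*(-14 + Y) = -(-14 + 37) = -1*23 = -23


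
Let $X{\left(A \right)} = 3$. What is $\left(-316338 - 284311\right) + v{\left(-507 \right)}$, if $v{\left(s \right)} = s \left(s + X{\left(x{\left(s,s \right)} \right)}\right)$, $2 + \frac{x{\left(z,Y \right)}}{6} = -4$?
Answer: $-345121$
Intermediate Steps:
$x{\left(z,Y \right)} = -36$ ($x{\left(z,Y \right)} = -12 + 6 \left(-4\right) = -12 - 24 = -36$)
$v{\left(s \right)} = s \left(3 + s\right)$ ($v{\left(s \right)} = s \left(s + 3\right) = s \left(3 + s\right)$)
$\left(-316338 - 284311\right) + v{\left(-507 \right)} = \left(-316338 - 284311\right) - 507 \left(3 - 507\right) = -600649 - -255528 = -600649 + 255528 = -345121$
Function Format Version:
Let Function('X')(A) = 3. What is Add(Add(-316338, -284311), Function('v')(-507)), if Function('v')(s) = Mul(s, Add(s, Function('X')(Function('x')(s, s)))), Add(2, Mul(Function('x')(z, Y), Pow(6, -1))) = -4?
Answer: -345121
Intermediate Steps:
Function('x')(z, Y) = -36 (Function('x')(z, Y) = Add(-12, Mul(6, -4)) = Add(-12, -24) = -36)
Function('v')(s) = Mul(s, Add(3, s)) (Function('v')(s) = Mul(s, Add(s, 3)) = Mul(s, Add(3, s)))
Add(Add(-316338, -284311), Function('v')(-507)) = Add(Add(-316338, -284311), Mul(-507, Add(3, -507))) = Add(-600649, Mul(-507, -504)) = Add(-600649, 255528) = -345121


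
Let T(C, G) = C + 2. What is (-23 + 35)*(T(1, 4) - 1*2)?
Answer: 12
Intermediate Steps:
T(C, G) = 2 + C
(-23 + 35)*(T(1, 4) - 1*2) = (-23 + 35)*((2 + 1) - 1*2) = 12*(3 - 2) = 12*1 = 12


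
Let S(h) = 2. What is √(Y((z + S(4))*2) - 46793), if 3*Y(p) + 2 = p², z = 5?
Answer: 23*I*√795/3 ≈ 216.17*I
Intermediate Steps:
Y(p) = -⅔ + p²/3
√(Y((z + S(4))*2) - 46793) = √((-⅔ + ((5 + 2)*2)²/3) - 46793) = √((-⅔ + (7*2)²/3) - 46793) = √((-⅔ + (⅓)*14²) - 46793) = √((-⅔ + (⅓)*196) - 46793) = √((-⅔ + 196/3) - 46793) = √(194/3 - 46793) = √(-140185/3) = 23*I*√795/3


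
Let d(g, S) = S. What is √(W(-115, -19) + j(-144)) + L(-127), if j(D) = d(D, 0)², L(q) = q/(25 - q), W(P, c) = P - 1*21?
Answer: -127/152 + 2*I*√34 ≈ -0.83553 + 11.662*I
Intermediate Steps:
W(P, c) = -21 + P (W(P, c) = P - 21 = -21 + P)
j(D) = 0 (j(D) = 0² = 0)
√(W(-115, -19) + j(-144)) + L(-127) = √((-21 - 115) + 0) - 1*(-127)/(-25 - 127) = √(-136 + 0) - 1*(-127)/(-152) = √(-136) - 1*(-127)*(-1/152) = 2*I*√34 - 127/152 = -127/152 + 2*I*√34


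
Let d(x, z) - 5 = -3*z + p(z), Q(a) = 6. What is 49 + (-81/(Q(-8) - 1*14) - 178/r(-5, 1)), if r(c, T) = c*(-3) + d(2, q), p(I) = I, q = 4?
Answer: 1063/24 ≈ 44.292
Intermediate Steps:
d(x, z) = 5 - 2*z (d(x, z) = 5 + (-3*z + z) = 5 - 2*z)
r(c, T) = -3 - 3*c (r(c, T) = c*(-3) + (5 - 2*4) = -3*c + (5 - 8) = -3*c - 3 = -3 - 3*c)
49 + (-81/(Q(-8) - 1*14) - 178/r(-5, 1)) = 49 + (-81/(6 - 1*14) - 178/(-3 - 3*(-5))) = 49 + (-81/(6 - 14) - 178/(-3 + 15)) = 49 + (-81/(-8) - 178/12) = 49 + (-81*(-⅛) - 178*1/12) = 49 + (81/8 - 89/6) = 49 - 113/24 = 1063/24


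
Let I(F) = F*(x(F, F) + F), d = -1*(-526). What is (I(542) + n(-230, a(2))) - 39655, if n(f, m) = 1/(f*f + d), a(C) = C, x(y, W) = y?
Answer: 29270662899/53426 ≈ 5.4787e+5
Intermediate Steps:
d = 526
I(F) = 2*F² (I(F) = F*(F + F) = F*(2*F) = 2*F²)
n(f, m) = 1/(526 + f²) (n(f, m) = 1/(f*f + 526) = 1/(f² + 526) = 1/(526 + f²))
(I(542) + n(-230, a(2))) - 39655 = (2*542² + 1/(526 + (-230)²)) - 39655 = (2*293764 + 1/(526 + 52900)) - 39655 = (587528 + 1/53426) - 39655 = 31389270929/53426 - 39655 = 29270662899/53426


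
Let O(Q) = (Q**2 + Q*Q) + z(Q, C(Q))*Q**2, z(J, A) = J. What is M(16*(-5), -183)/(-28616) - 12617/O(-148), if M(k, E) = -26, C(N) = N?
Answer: 20557/4235168 ≈ 0.0048539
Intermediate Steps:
O(Q) = Q**3 + 2*Q**2 (O(Q) = (Q**2 + Q*Q) + Q*Q**2 = (Q**2 + Q**2) + Q**3 = 2*Q**2 + Q**3 = Q**3 + 2*Q**2)
M(16*(-5), -183)/(-28616) - 12617/O(-148) = -26/(-28616) - 12617*1/(21904*(2 - 148)) = -26*(-1/28616) - 12617/(21904*(-146)) = 13/14308 - 12617/(-3197984) = 13/14308 - 12617*(-1/3197984) = 13/14308 + 341/86432 = 20557/4235168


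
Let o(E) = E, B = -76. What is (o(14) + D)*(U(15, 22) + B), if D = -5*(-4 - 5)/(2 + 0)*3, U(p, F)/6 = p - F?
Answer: -9617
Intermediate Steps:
U(p, F) = -6*F + 6*p (U(p, F) = 6*(p - F) = -6*F + 6*p)
D = 135/2 (D = -(-45)/2*3 = -5*(-9/2)*3 = (45/2)*3 = 135/2 ≈ 67.500)
(o(14) + D)*(U(15, 22) + B) = (14 + 135/2)*((-6*22 + 6*15) - 76) = 163*((-132 + 90) - 76)/2 = 163*(-42 - 76)/2 = (163/2)*(-118) = -9617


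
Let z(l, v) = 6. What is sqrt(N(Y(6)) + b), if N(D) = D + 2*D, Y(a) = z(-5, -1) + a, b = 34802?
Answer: sqrt(34838) ≈ 186.65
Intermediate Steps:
Y(a) = 6 + a
N(D) = 3*D
sqrt(N(Y(6)) + b) = sqrt(3*(6 + 6) + 34802) = sqrt(3*12 + 34802) = sqrt(36 + 34802) = sqrt(34838)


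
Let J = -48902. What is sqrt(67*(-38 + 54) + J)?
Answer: I*sqrt(47830) ≈ 218.7*I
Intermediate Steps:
sqrt(67*(-38 + 54) + J) = sqrt(67*(-38 + 54) - 48902) = sqrt(67*16 - 48902) = sqrt(1072 - 48902) = sqrt(-47830) = I*sqrt(47830)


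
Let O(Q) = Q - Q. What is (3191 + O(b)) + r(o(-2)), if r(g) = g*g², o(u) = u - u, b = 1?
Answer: 3191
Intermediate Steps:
o(u) = 0
r(g) = g³
O(Q) = 0
(3191 + O(b)) + r(o(-2)) = (3191 + 0) + 0³ = 3191 + 0 = 3191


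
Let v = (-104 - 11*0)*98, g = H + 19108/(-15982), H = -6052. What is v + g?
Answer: -129815358/7991 ≈ -16245.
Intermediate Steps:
g = -48371086/7991 (g = -6052 + 19108/(-15982) = -6052 + 19108*(-1/15982) = -6052 - 9554/7991 = -48371086/7991 ≈ -6053.2)
v = -10192 (v = (-104 + 0)*98 = -104*98 = -10192)
v + g = -10192 - 48371086/7991 = -129815358/7991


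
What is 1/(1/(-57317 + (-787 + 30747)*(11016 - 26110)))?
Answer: -452273557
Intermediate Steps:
1/(1/(-57317 + (-787 + 30747)*(11016 - 26110))) = 1/(1/(-57317 + 29960*(-15094))) = 1/(1/(-57317 - 452216240)) = 1/(1/(-452273557)) = 1/(-1/452273557) = -452273557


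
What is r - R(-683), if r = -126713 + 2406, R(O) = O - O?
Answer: -124307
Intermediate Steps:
R(O) = 0
r = -124307
r - R(-683) = -124307 - 1*0 = -124307 + 0 = -124307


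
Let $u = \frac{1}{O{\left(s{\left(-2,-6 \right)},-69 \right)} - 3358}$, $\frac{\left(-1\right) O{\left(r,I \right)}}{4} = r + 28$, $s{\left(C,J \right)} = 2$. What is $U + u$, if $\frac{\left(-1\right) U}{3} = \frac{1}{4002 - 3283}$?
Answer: $- \frac{11153}{2500682} \approx -0.00446$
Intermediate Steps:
$O{\left(r,I \right)} = -112 - 4 r$ ($O{\left(r,I \right)} = - 4 \left(r + 28\right) = - 4 \left(28 + r\right) = -112 - 4 r$)
$U = - \frac{3}{719}$ ($U = - \frac{3}{4002 - 3283} = - \frac{3}{719} \approx -0.0041725$)
$u = - \frac{1}{3478}$ ($u = \frac{1}{\left(-112 - 8\right) - 3358} = \frac{1}{-120 - 3358} = \frac{1}{-3478} = - \frac{1}{3478} \approx -0.00028752$)
$U + u = - \frac{3}{719} - \frac{1}{3478} = - \frac{11153}{2500682}$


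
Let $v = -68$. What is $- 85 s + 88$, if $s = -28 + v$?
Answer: $8248$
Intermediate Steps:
$s = -96$ ($s = -28 - 68 = -96$)
$- 85 s + 88 = \left(-85\right) \left(-96\right) + 88 = 8160 + 88 = 8248$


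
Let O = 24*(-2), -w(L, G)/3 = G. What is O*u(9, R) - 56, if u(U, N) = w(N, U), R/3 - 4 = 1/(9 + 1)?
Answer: 1240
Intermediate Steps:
w(L, G) = -3*G
R = 123/10 (R = 12 + 3/(9 + 1) = 12 + 3/10 = 123/10 ≈ 12.300)
O = -48
u(U, N) = -3*U
O*u(9, R) - 56 = -(-144)*9 - 56 = -48*(-27) - 56 = 1296 - 56 = 1240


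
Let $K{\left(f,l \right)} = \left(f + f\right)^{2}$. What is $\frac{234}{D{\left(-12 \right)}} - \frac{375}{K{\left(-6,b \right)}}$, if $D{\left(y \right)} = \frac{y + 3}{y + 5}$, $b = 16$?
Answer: $\frac{8611}{48} \approx 179.4$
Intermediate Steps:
$K{\left(f,l \right)} = 4 f^{2}$ ($K{\left(f,l \right)} = \left(2 f\right)^{2} = 4 f^{2}$)
$D{\left(y \right)} = \frac{3 + y}{5 + y}$
$\frac{234}{D{\left(-12 \right)}} - \frac{375}{K{\left(-6,b \right)}} = \frac{234}{\frac{1}{5 - 12} \left(3 - 12\right)} - \frac{375}{4 \left(-6\right)^{2}} = \frac{234}{\frac{1}{-7} \left(-9\right)} - \frac{375}{4 \cdot 36} = \frac{234}{\left(- \frac{1}{7}\right) \left(-9\right)} - \frac{375}{144} = \frac{234}{\frac{9}{7}} - \frac{125}{48} = 234 \cdot \frac{7}{9} - \frac{125}{48} = 182 - \frac{125}{48} = \frac{8611}{48}$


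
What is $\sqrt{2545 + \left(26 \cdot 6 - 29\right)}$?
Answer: $4 \sqrt{167} \approx 51.691$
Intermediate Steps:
$\sqrt{2545 + \left(26 \cdot 6 - 29\right)} = \sqrt{2545 + \left(156 - 29\right)} = \sqrt{2545 + 127} = \sqrt{2672} = 4 \sqrt{167}$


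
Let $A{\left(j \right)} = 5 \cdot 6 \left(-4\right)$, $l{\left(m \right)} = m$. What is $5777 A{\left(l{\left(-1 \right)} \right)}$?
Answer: $-693240$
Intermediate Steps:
$A{\left(j \right)} = -120$ ($A{\left(j \right)} = 5 \left(-24\right) = -120$)
$5777 A{\left(l{\left(-1 \right)} \right)} = 5777 \left(-120\right) = -693240$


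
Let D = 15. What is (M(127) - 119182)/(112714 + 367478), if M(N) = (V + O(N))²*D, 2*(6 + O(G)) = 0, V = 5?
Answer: -119167/480192 ≈ -0.24817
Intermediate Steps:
O(G) = -6 (O(G) = -6 + (½)*0 = -6 + 0 = -6)
M(N) = 15 (M(N) = (5 - 6)²*15 = (-1)²*15 = 1*15 = 15)
(M(127) - 119182)/(112714 + 367478) = (15 - 119182)/(112714 + 367478) = -119167/480192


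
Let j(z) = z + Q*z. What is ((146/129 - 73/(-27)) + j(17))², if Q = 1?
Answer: 1929581329/1347921 ≈ 1431.5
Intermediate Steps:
j(z) = 2*z (j(z) = z + 1*z = z + z = 2*z)
((146/129 - 73/(-27)) + j(17))² = ((146/129 - 73/(-27)) + 2*17)² = ((146*(1/129) - 73*(-1/27)) + 34)² = ((146/129 + 73/27) + 34)² = (4453/1161 + 34)² = (43927/1161)² = 1929581329/1347921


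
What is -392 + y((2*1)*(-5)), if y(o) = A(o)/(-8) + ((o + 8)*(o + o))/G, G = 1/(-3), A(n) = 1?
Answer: -4097/8 ≈ -512.13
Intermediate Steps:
G = -⅓ ≈ -0.33333
y(o) = -⅛ - 6*o*(8 + o) (y(o) = 1/(-8) + ((o + 8)*(o + o))/(-⅓) = 1*(-⅛) + ((8 + o)*(2*o))*(-3) = -⅛ + (2*o*(8 + o))*(-3) = -⅛ - 6*o*(8 + o))
-392 + y((2*1)*(-5)) = -392 + (-⅛ - 48*2*1*(-5) - 6*((2*1)*(-5))²) = -392 + (-⅛ - 96*(-5) - 6*(2*(-5))²) = -392 + (-⅛ - 48*(-10) - 6*(-10)²) = -392 + (-⅛ + 480 - 6*100) = -392 + (-⅛ + 480 - 600) = -392 - 961/8 = -4097/8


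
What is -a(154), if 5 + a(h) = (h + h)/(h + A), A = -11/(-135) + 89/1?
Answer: 4375/1172 ≈ 3.7329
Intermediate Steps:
A = 12026/135 (A = -11*(-1/135) + 89*1 = 11/135 + 89 = 12026/135 ≈ 89.081)
a(h) = -5 + 2*h/(12026/135 + h) (a(h) = -5 + (h + h)/(h + 12026/135) = -5 + (2*h)/(12026/135 + h) = -5 + 2*h/(12026/135 + h))
-a(154) = -5*(-12026 - 81*154)/(12026 + 135*154) = -5*(-12026 - 12474)/(12026 + 20790) = -5*(-24500)/32816 = -1*(-4375/1172) = 4375/1172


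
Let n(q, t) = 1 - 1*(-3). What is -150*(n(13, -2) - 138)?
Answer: 20100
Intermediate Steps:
n(q, t) = 4 (n(q, t) = 1 + 3 = 4)
-150*(n(13, -2) - 138) = -150*(4 - 138) = -150*(-134) = 20100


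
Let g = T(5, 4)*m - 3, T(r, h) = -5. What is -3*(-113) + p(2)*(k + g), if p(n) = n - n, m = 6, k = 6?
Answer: 339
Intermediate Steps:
g = -33 (g = -5*6 - 3 = -30 - 3 = -33)
p(n) = 0
-3*(-113) + p(2)*(k + g) = -3*(-113) + 0*(6 - 33) = 339 + 0*(-27) = 339 + 0 = 339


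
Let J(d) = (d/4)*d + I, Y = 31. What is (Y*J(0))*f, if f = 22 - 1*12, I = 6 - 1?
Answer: 1550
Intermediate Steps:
I = 5
J(d) = 5 + d**2/4 (J(d) = (d/4)*d + 5 = d**2/4 + 5 = 5 + d**2/4)
f = 10 (f = 22 - 12 = 10)
(Y*J(0))*f = (31*(5 + (1/4)*0**2))*10 = (31*(5 + (1/4)*0))*10 = (31*(5 + 0))*10 = (31*5)*10 = 155*10 = 1550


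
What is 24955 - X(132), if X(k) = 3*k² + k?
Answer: -27449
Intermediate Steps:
X(k) = k + 3*k²
24955 - X(132) = 24955 - 132*(1 + 3*132) = 24955 - 132*(1 + 396) = 24955 - 132*397 = 24955 - 1*52404 = 24955 - 52404 = -27449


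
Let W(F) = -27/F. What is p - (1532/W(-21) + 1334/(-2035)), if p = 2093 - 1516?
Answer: -11243579/18315 ≈ -613.90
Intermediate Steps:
p = 577
p - (1532/W(-21) + 1334/(-2035)) = 577 - (1532/((-27/(-21))) + 1334/(-2035)) = 577 - (1532/((-27*(-1/21))) + 1334*(-1/2035)) = 577 - (1532/(9/7) - 1334/2035) = 577 - (1532*(7/9) - 1334/2035) = 577 - (10724/9 - 1334/2035) = 577 - 1*21811334/18315 = 577 - 21811334/18315 = -11243579/18315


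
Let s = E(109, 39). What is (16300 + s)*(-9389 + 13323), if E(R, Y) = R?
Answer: 64553006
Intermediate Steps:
s = 109
(16300 + s)*(-9389 + 13323) = (16300 + 109)*(-9389 + 13323) = 16409*3934 = 64553006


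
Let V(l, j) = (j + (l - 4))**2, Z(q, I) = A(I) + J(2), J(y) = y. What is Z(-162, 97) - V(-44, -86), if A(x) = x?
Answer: -17857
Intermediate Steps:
Z(q, I) = 2 + I (Z(q, I) = I + 2 = 2 + I)
V(l, j) = (-4 + j + l)**2 (V(l, j) = (j + (-4 + l))**2 = (-4 + j + l)**2)
Z(-162, 97) - V(-44, -86) = (2 + 97) - (-4 - 86 - 44)**2 = 99 - 1*(-134)**2 = 99 - 1*17956 = 99 - 17956 = -17857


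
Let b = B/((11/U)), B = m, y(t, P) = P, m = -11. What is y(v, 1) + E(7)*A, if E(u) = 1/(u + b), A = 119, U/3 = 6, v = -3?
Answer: -108/11 ≈ -9.8182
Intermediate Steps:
U = 18 (U = 3*6 = 18)
B = -11
b = -18 (b = -11/(11/18) = -11/(11*(1/18)) = -11/11/18 = -11*18/11 = -18)
E(u) = 1/(-18 + u) (E(u) = 1/(u - 18) = 1/(-18 + u))
y(v, 1) + E(7)*A = 1 + 119/(-18 + 7) = 1 + 119/(-11) = 1 - 1/11*119 = 1 - 119/11 = -108/11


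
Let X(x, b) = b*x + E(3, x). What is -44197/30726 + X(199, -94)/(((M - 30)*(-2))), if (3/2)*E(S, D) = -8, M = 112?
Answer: 70959515/629883 ≈ 112.66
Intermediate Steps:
E(S, D) = -16/3 (E(S, D) = (2/3)*(-8) = -16/3)
X(x, b) = -16/3 + b*x (X(x, b) = b*x - 16/3 = -16/3 + b*x)
-44197/30726 + X(199, -94)/(((M - 30)*(-2))) = -44197/30726 + (-16/3 - 94*199)/(((112 - 30)*(-2))) = -44197*1/30726 + (-16/3 - 18706)/((82*(-2))) = -44197/30726 - 56134/3/(-164) = -44197/30726 - 56134/3*(-1/164) = -44197/30726 + 28067/246 = 70959515/629883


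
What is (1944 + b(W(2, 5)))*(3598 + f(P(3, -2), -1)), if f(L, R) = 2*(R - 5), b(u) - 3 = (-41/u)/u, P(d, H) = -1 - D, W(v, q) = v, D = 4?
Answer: 13890371/2 ≈ 6.9452e+6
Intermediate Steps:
P(d, H) = -5 (P(d, H) = -1 - 1*4 = -1 - 4 = -5)
b(u) = 3 - 41/u² (b(u) = 3 + (-41/u)/u = 3 - 41/u²)
f(L, R) = -10 + 2*R (f(L, R) = 2*(-5 + R) = -10 + 2*R)
(1944 + b(W(2, 5)))*(3598 + f(P(3, -2), -1)) = (1944 + (3 - 41/2²))*(3598 + (-10 + 2*(-1))) = (1944 + (3 - 41*¼))*(3598 + (-10 - 2)) = (1944 + (3 - 41/4))*(3598 - 12) = (1944 - 29/4)*3586 = (7747/4)*3586 = 13890371/2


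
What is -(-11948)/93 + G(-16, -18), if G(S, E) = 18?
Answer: 13622/93 ≈ 146.47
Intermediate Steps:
-(-11948)/93 + G(-16, -18) = -(-11948)/93 + 18 = -116*(-103/93) + 18 = 11948/93 + 18 = 13622/93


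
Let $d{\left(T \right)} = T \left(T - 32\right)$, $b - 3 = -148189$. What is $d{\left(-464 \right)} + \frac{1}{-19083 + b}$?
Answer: $\frac{38495956735}{167269} \approx 2.3014 \cdot 10^{5}$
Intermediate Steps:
$b = -148186$ ($b = 3 - 148189 = -148186$)
$d{\left(T \right)} = T \left(-32 + T\right)$ ($d{\left(T \right)} = T \left(T - 32\right) = T \left(-32 + T\right)$)
$d{\left(-464 \right)} + \frac{1}{-19083 + b} = - 464 \left(-32 - 464\right) + \frac{1}{-19083 - 148186} = \left(-464\right) \left(-496\right) + \frac{1}{-167269} = 230144 - \frac{1}{167269} = \frac{38495956735}{167269}$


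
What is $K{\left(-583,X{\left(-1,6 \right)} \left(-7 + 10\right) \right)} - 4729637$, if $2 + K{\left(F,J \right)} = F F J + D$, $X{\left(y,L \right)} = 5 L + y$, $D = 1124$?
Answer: $24841828$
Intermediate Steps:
$X{\left(y,L \right)} = y + 5 L$
$K{\left(F,J \right)} = 1122 + J F^{2}$ ($K{\left(F,J \right)} = -2 + \left(F F J + 1124\right) = -2 + \left(F^{2} J + 1124\right) = -2 + \left(J F^{2} + 1124\right) = -2 + \left(1124 + J F^{2}\right) = 1122 + J F^{2}$)
$K{\left(-583,X{\left(-1,6 \right)} \left(-7 + 10\right) \right)} - 4729637 = \left(1122 + \left(-1 + 5 \cdot 6\right) \left(-7 + 10\right) \left(-583\right)^{2}\right) - 4729637 = \left(1122 + \left(-1 + 30\right) 3 \cdot 339889\right) - 4729637 = \left(1122 + 29 \cdot 3 \cdot 339889\right) - 4729637 = \left(1122 + 87 \cdot 339889\right) - 4729637 = \left(1122 + 29570343\right) - 4729637 = 29571465 - 4729637 = 24841828$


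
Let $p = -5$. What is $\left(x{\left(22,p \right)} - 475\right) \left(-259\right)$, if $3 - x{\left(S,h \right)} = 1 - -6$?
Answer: $124061$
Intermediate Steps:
$x{\left(S,h \right)} = -4$ ($x{\left(S,h \right)} = 3 - \left(1 - -6\right) = 3 - \left(1 + 6\right) = 3 - 7 = -4$)
$\left(x{\left(22,p \right)} - 475\right) \left(-259\right) = \left(-4 - 475\right) \left(-259\right) = \left(-479\right) \left(-259\right) = 124061$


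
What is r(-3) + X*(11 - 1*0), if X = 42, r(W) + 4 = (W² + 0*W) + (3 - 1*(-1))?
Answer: 471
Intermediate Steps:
r(W) = W² (r(W) = -4 + ((W² + 0*W) + (3 - 1*(-1))) = -4 + ((W² + 0) + (3 + 1)) = -4 + (W² + 4) = -4 + (4 + W²) = W²)
r(-3) + X*(11 - 1*0) = (-3)² + 42*(11 - 1*0) = 9 + 42*(11 + 0) = 9 + 42*11 = 9 + 462 = 471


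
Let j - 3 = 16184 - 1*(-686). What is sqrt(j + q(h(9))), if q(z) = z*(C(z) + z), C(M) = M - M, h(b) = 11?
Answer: sqrt(16994) ≈ 130.36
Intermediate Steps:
C(M) = 0
j = 16873 (j = 3 + (16184 - 1*(-686)) = 3 + (16184 + 686) = 3 + 16870 = 16873)
q(z) = z**2 (q(z) = z*(0 + z) = z*z = z**2)
sqrt(j + q(h(9))) = sqrt(16873 + 11**2) = sqrt(16873 + 121) = sqrt(16994)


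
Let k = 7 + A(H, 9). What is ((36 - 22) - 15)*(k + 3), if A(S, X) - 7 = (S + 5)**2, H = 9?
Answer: -213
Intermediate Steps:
A(S, X) = 7 + (5 + S)**2 (A(S, X) = 7 + (S + 5)**2 = 7 + (5 + S)**2)
k = 210 (k = 7 + (7 + (5 + 9)**2) = 7 + (7 + 14**2) = 7 + (7 + 196) = 7 + 203 = 210)
((36 - 22) - 15)*(k + 3) = ((36 - 22) - 15)*(210 + 3) = (14 - 15)*213 = -1*213 = -213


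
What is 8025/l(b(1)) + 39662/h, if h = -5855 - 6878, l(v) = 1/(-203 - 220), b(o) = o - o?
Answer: -6174737591/1819 ≈ -3.3946e+6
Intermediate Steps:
b(o) = 0
l(v) = -1/423 (l(v) = 1/(-423) = -1/423)
h = -12733
8025/l(b(1)) + 39662/h = 8025/(-1/423) + 39662/(-12733) = 8025*(-423) + 39662*(-1/12733) = -3394575 - 5666/1819 = -6174737591/1819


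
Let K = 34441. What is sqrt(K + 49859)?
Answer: 10*sqrt(843) ≈ 290.34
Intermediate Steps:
sqrt(K + 49859) = sqrt(34441 + 49859) = sqrt(84300) = 10*sqrt(843)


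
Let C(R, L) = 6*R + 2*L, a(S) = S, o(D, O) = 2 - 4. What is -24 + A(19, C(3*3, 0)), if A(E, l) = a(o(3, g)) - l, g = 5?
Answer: -80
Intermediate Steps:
o(D, O) = -2
C(R, L) = 2*L + 6*R
A(E, l) = -2 - l
-24 + A(19, C(3*3, 0)) = -24 + (-2 - (2*0 + 6*(3*3))) = -24 + (-2 - (0 + 6*9)) = -24 + (-2 - (0 + 54)) = -24 + (-2 - 1*54) = -24 + (-2 - 54) = -24 - 56 = -80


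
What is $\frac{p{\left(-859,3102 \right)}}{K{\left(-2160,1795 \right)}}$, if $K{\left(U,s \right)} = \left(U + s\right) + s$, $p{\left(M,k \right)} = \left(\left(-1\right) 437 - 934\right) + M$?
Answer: $- \frac{223}{143} \approx -1.5594$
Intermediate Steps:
$p{\left(M,k \right)} = -1371 + M$ ($p{\left(M,k \right)} = \left(-437 - 934\right) + M = -1371 + M$)
$K{\left(U,s \right)} = U + 2 s$
$\frac{p{\left(-859,3102 \right)}}{K{\left(-2160,1795 \right)}} = \frac{-1371 - 859}{-2160 + 2 \cdot 1795} = - \frac{2230}{-2160 + 3590} = - \frac{2230}{1430} = \left(-2230\right) \frac{1}{1430} = - \frac{223}{143}$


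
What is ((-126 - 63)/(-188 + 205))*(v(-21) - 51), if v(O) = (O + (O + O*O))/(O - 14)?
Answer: 58968/85 ≈ 693.74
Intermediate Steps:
v(O) = (O**2 + 2*O)/(-14 + O) (v(O) = (O + (O + O**2))/(-14 + O) = (O**2 + 2*O)/(-14 + O))
((-126 - 63)/(-188 + 205))*(v(-21) - 51) = ((-126 - 63)/(-188 + 205))*(-21*(2 - 21)/(-14 - 21) - 51) = (-189/17)*(-21*(-19)/(-35) - 51) = (-189*1/17)*(-21*(-1/35)*(-19) - 51) = -189*(-57/5 - 51)/17 = -189/17*(-312/5) = 58968/85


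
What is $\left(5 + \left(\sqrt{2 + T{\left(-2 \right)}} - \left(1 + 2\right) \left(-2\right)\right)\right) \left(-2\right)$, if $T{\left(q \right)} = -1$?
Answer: $-24$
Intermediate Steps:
$\left(5 + \left(\sqrt{2 + T{\left(-2 \right)}} - \left(1 + 2\right) \left(-2\right)\right)\right) \left(-2\right) = \left(5 + \left(\sqrt{2 - 1} - \left(1 + 2\right) \left(-2\right)\right)\right) \left(-2\right) = \left(5 + \left(\sqrt{1} - 3 \left(-2\right)\right)\right) \left(-2\right) = \left(5 + \left(1 - -6\right)\right) \left(-2\right) = \left(5 + \left(1 + 6\right)\right) \left(-2\right) = \left(5 + 7\right) \left(-2\right) = 12 \left(-2\right) = -24$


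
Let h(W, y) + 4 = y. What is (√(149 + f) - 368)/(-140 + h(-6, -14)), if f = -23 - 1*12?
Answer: 184/79 - √114/158 ≈ 2.2615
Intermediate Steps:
h(W, y) = -4 + y
f = -35 (f = -23 - 12 = -35)
(√(149 + f) - 368)/(-140 + h(-6, -14)) = (√(149 - 35) - 368)/(-140 + (-4 - 14)) = (√114 - 368)/(-140 - 18) = (-368 + √114)/(-158) = (-368 + √114)*(-1/158) = 184/79 - √114/158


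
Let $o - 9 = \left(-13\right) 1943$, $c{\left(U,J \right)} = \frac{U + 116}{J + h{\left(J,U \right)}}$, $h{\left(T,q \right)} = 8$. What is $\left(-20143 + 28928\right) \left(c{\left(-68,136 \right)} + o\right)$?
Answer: $- \frac{665454965}{3} \approx -2.2182 \cdot 10^{8}$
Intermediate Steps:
$c{\left(U,J \right)} = \frac{116 + U}{8 + J}$ ($c{\left(U,J \right)} = \frac{U + 116}{J + 8} = \frac{116 + U}{8 + J}$)
$o = -25250$ ($o = 9 - 25259 = -25250$)
$\left(-20143 + 28928\right) \left(c{\left(-68,136 \right)} + o\right) = \left(-20143 + 28928\right) \left(\frac{116 - 68}{8 + 136} - 25250\right) = 8785 \left(\frac{1}{144} \cdot 48 - 25250\right) = 8785 \left(\frac{1}{3} - 25250\right) = 8785 \left(- \frac{75749}{3}\right) = - \frac{665454965}{3}$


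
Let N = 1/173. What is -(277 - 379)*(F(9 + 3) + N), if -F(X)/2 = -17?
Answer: 600066/173 ≈ 3468.6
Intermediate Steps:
F(X) = 34 (F(X) = -2*(-17) = 34)
N = 1/173 ≈ 0.0057803
-(277 - 379)*(F(9 + 3) + N) = -(277 - 379)*(34 + 1/173) = -(-102)*5883/173 = -1*(-600066/173) = 600066/173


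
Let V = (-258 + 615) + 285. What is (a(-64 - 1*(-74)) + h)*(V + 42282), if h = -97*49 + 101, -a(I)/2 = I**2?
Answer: -208267248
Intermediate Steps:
a(I) = -2*I**2
h = -4652 (h = -4753 + 101 = -4652)
V = 642 (V = 357 + 285 = 642)
(a(-64 - 1*(-74)) + h)*(V + 42282) = (-2*(-64 - 1*(-74))**2 - 4652)*(642 + 42282) = (-2*(-64 + 74)**2 - 4652)*42924 = (-2*10**2 - 4652)*42924 = (-2*100 - 4652)*42924 = (-200 - 4652)*42924 = -4852*42924 = -208267248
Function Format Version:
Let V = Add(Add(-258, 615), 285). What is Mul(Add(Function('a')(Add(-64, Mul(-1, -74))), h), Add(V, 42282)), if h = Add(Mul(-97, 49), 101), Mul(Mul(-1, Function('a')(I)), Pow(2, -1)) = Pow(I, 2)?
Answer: -208267248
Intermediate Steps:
Function('a')(I) = Mul(-2, Pow(I, 2))
h = -4652 (h = Add(-4753, 101) = -4652)
V = 642 (V = Add(357, 285) = 642)
Mul(Add(Function('a')(Add(-64, Mul(-1, -74))), h), Add(V, 42282)) = Mul(Add(Mul(-2, Pow(Add(-64, Mul(-1, -74)), 2)), -4652), Add(642, 42282)) = Mul(Add(Mul(-2, Pow(Add(-64, 74), 2)), -4652), 42924) = Mul(Add(Mul(-2, Pow(10, 2)), -4652), 42924) = Mul(Add(Mul(-2, 100), -4652), 42924) = Mul(Add(-200, -4652), 42924) = Mul(-4852, 42924) = -208267248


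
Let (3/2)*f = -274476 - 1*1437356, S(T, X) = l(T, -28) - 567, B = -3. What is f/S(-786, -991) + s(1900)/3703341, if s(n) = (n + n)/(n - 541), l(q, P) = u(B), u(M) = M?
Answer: 957264142598512/478119839805 ≈ 2002.1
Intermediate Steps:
l(q, P) = -3
s(n) = 2*n/(-541 + n) (s(n) = (2*n)/(-541 + n) = 2*n/(-541 + n))
S(T, X) = -570 (S(T, X) = -3 - 567 = -570)
f = -3423664/3 (f = 2*(-274476 - 1*1437356)/3 = 2*(-274476 - 1437356)/3 = (2/3)*(-1711832) = -3423664/3 ≈ -1.1412e+6)
f/S(-786, -991) + s(1900)/3703341 = -3423664/3/(-570) + (2*1900/(-541 + 1900))/3703341 = -3423664/3*(-1/570) + (2*1900/1359)*(1/3703341) = 1711832/855 + (2*1900*(1/1359))*(1/3703341) = 1711832/855 + (3800/1359)*(1/3703341) = 1711832/855 + 3800/5032840419 = 957264142598512/478119839805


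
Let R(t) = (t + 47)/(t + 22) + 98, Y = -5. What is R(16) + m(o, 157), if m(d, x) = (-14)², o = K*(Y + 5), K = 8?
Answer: 11235/38 ≈ 295.66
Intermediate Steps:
o = 0 (o = 8*(-5 + 5) = 8*0 = 0)
m(d, x) = 196
R(t) = 98 + (47 + t)/(22 + t) (R(t) = (47 + t)/(22 + t) + 98 = 98 + (47 + t)/(22 + t))
R(16) + m(o, 157) = (2203 + 99*16)/(22 + 16) + 196 = (2203 + 1584)/38 + 196 = (1/38)*3787 + 196 = 3787/38 + 196 = 11235/38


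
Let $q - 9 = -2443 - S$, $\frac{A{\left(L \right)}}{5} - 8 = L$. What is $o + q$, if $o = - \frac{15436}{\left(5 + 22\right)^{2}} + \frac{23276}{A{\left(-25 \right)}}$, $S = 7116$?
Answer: $- \frac{610046014}{61965} \approx -9845.0$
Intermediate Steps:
$A{\left(L \right)} = 40 + 5 L$
$q = -9550$ ($q = 9 - 9559 = -9550$)
$o = - \frac{18280264}{61965}$ ($o = - \frac{15436}{\left(5 + 22\right)^{2}} + \frac{23276}{40 + 5 \left(-25\right)} = - \frac{15436}{27^{2}} + \frac{23276}{40 - 125} = - \frac{15436}{729} + \frac{23276}{-85} = \left(-15436\right) \frac{1}{729} + 23276 \left(- \frac{1}{85}\right) = - \frac{15436}{729} - \frac{23276}{85} = - \frac{18280264}{61965} \approx -295.01$)
$o + q = - \frac{18280264}{61965} - 9550 = - \frac{610046014}{61965}$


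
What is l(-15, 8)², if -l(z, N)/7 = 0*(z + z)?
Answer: 0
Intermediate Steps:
l(z, N) = 0 (l(z, N) = -0*(z + z) = -0*2*z = -7*0 = 0)
l(-15, 8)² = 0² = 0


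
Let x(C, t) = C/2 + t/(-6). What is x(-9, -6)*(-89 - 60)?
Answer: 1043/2 ≈ 521.50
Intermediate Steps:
x(C, t) = C/2 - t/6 (x(C, t) = C*(½) + t*(-⅙) = C/2 - t/6)
x(-9, -6)*(-89 - 60) = ((½)*(-9) - ⅙*(-6))*(-89 - 60) = (-9/2 + 1)*(-149) = -7/2*(-149) = 1043/2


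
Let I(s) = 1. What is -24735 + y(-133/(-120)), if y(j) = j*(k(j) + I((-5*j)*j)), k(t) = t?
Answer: -356150351/14400 ≈ -24733.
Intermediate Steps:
y(j) = j*(1 + j) (y(j) = j*(j + 1) = j*(1 + j))
-24735 + y(-133/(-120)) = -24735 + (-133/(-120))*(1 - 133/(-120)) = -24735 + (-133*(-1/120))*(1 - 133*(-1/120)) = -24735 + 133*(1 + 133/120)/120 = -24735 + (133/120)*(253/120) = -24735 + 33649/14400 = -356150351/14400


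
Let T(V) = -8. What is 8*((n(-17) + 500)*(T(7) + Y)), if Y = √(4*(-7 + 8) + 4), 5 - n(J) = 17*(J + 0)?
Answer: -50816 + 12704*√2 ≈ -32850.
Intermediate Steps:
n(J) = 5 - 17*J (n(J) = 5 - 17*(J + 0) = 5 - 17*J)
Y = 2*√2 (Y = √(4*1 + 4) = √(4 + 4) = √8 = 2*√2 ≈ 2.8284)
8*((n(-17) + 500)*(T(7) + Y)) = 8*(((5 - 17*(-17)) + 500)*(-8 + 2*√2)) = 8*(((5 + 289) + 500)*(-8 + 2*√2)) = 8*((294 + 500)*(-8 + 2*√2)) = 8*(794*(-8 + 2*√2)) = 8*(-6352 + 1588*√2) = -50816 + 12704*√2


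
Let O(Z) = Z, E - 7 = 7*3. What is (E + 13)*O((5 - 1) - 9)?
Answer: -205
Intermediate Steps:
E = 28 (E = 7 + 7*3 = 7 + 21 = 28)
(E + 13)*O((5 - 1) - 9) = (28 + 13)*((5 - 1) - 9) = 41*(4 - 9) = 41*(-5) = -205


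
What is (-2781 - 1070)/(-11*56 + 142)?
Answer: 3851/474 ≈ 8.1245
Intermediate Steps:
(-2781 - 1070)/(-11*56 + 142) = -3851/(-616 + 142) = -3851/(-474) = -3851*(-1/474) = 3851/474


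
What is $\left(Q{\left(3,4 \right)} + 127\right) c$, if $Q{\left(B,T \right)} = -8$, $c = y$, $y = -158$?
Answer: $-18802$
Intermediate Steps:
$c = -158$
$\left(Q{\left(3,4 \right)} + 127\right) c = \left(-8 + 127\right) \left(-158\right) = 119 \left(-158\right) = -18802$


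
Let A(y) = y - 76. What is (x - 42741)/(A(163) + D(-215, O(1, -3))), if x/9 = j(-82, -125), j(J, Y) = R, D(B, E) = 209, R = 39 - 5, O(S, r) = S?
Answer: -42435/296 ≈ -143.36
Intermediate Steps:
R = 34
j(J, Y) = 34
x = 306 (x = 9*34 = 306)
A(y) = -76 + y
(x - 42741)/(A(163) + D(-215, O(1, -3))) = (306 - 42741)/((-76 + 163) + 209) = -42435/(87 + 209) = -42435/296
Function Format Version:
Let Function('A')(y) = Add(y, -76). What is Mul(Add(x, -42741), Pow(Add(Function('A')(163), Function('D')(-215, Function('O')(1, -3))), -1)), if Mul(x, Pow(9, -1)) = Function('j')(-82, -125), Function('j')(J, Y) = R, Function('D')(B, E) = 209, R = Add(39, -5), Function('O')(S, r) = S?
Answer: Rational(-42435, 296) ≈ -143.36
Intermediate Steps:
R = 34
Function('j')(J, Y) = 34
x = 306 (x = Mul(9, 34) = 306)
Function('A')(y) = Add(-76, y)
Mul(Add(x, -42741), Pow(Add(Function('A')(163), Function('D')(-215, Function('O')(1, -3))), -1)) = Mul(Add(306, -42741), Pow(Add(Add(-76, 163), 209), -1)) = Mul(-42435, Pow(Add(87, 209), -1)) = Mul(-42435, Pow(296, -1)) = Mul(-42435, Rational(1, 296)) = Rational(-42435, 296)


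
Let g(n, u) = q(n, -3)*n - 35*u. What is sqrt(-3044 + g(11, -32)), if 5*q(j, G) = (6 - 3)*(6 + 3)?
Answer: I*sqrt(46615)/5 ≈ 43.181*I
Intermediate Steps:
q(j, G) = 27/5 (q(j, G) = ((6 - 3)*(6 + 3))/5 = (3*9)/5 = (1/5)*27 = 27/5)
g(n, u) = -35*u + 27*n/5 (g(n, u) = 27*n/5 - 35*u = -35*u + 27*n/5)
sqrt(-3044 + g(11, -32)) = sqrt(-3044 + (-35*(-32) + (27/5)*11)) = sqrt(-3044 + (1120 + 297/5)) = sqrt(-3044 + 5897/5) = sqrt(-9323/5) = I*sqrt(46615)/5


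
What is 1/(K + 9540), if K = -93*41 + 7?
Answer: 1/5734 ≈ 0.00017440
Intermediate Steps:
K = -3806 (K = -3813 + 7 = -3806)
1/(K + 9540) = 1/(-3806 + 9540) = 1/5734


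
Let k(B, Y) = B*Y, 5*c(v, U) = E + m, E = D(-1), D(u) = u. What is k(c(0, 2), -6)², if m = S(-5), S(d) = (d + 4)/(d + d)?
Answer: 729/625 ≈ 1.1664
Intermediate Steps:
S(d) = (4 + d)/(2*d) (S(d) = (4 + d)/((2*d)) = (4 + d)*(1/(2*d)) = (4 + d)/(2*d))
m = ⅒ (m = (½)*(4 - 5)/(-5) = (½)*(-⅕)*(-1) = ⅒ ≈ 0.10000)
E = -1
c(v, U) = -9/50 (c(v, U) = (-1 + ⅒)/5 = (⅕)*(-9/10) = -9/50)
k(c(0, 2), -6)² = (-9/50*(-6))² = (27/25)² = 729/625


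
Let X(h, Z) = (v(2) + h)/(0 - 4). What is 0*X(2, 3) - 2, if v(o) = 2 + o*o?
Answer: -2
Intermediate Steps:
v(o) = 2 + o²
X(h, Z) = -3/2 - h/4 (X(h, Z) = ((2 + 2²) + h)/(0 - 4) = ((2 + 4) + h)/(-4) = (6 + h)*(-¼) = -3/2 - h/4)
0*X(2, 3) - 2 = 0*(-3/2 - ¼*2) - 2 = 0*(-3/2 - ½) - 2 = 0*(-2) - 2 = 0 - 2 = -2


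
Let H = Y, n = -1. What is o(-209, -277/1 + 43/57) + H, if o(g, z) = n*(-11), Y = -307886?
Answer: -307875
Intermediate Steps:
H = -307886
o(g, z) = 11 (o(g, z) = -1*(-11) = 11)
o(-209, -277/1 + 43/57) + H = 11 - 307886 = -307875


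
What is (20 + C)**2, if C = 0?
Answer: 400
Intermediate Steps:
(20 + C)**2 = (20 + 0)**2 = 20**2 = 400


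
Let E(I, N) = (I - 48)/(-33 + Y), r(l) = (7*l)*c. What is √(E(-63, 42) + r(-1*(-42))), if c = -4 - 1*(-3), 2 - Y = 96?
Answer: I*√4727829/127 ≈ 17.121*I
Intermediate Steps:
Y = -94 (Y = 2 - 1*96 = 2 - 96 = -94)
c = -1 (c = -4 + 3 = -1)
r(l) = -7*l (r(l) = (7*l)*(-1) = -7*l)
E(I, N) = 48/127 - I/127 (E(I, N) = (I - 48)/(-33 - 94) = (-48 + I)/(-127) = (-48 + I)*(-1/127) = 48/127 - I/127)
√(E(-63, 42) + r(-1*(-42))) = √((48/127 - 1/127*(-63)) - (-7)*(-42)) = √((48/127 + 63/127) - 7*42) = √(111/127 - 294) = √(-37227/127) = I*√4727829/127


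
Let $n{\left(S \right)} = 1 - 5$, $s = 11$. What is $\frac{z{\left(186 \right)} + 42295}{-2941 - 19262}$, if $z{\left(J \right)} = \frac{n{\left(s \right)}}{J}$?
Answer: $- \frac{3933433}{2064879} \approx -1.9049$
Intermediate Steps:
$n{\left(S \right)} = -4$ ($n{\left(S \right)} = 1 - 5 = -4$)
$z{\left(J \right)} = - \frac{4}{J}$
$\frac{z{\left(186 \right)} + 42295}{-2941 - 19262} = \frac{- \frac{4}{186} + 42295}{-2941 - 19262} = \frac{\left(-4\right) \frac{1}{186} + 42295}{-22203} = \left(- \frac{2}{93} + 42295\right) \left(- \frac{1}{22203}\right) = \frac{3933433}{93} \left(- \frac{1}{22203}\right) = - \frac{3933433}{2064879}$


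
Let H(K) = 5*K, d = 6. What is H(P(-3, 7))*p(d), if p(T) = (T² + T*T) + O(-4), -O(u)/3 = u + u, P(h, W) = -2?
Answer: -960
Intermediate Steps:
O(u) = -6*u (O(u) = -3*(u + u) = -6*u)
p(T) = 24 + 2*T² (p(T) = (T² + T*T) - 6*(-4) = (T² + T²) + 24 = 2*T² + 24 = 24 + 2*T²)
H(P(-3, 7))*p(d) = (5*(-2))*(24 + 2*6²) = -10*(24 + 2*36) = -10*(24 + 72) = -10*96 = -960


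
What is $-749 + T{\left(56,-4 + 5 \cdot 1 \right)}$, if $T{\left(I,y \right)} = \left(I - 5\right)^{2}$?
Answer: $1852$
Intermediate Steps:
$T{\left(I,y \right)} = \left(-5 + I\right)^{2}$
$-749 + T{\left(56,-4 + 5 \cdot 1 \right)} = -749 + \left(-5 + 56\right)^{2} = -749 + 51^{2} = -749 + 2601 = 1852$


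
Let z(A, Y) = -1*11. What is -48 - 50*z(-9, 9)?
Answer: 502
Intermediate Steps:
z(A, Y) = -11
-48 - 50*z(-9, 9) = -48 - 50*(-11) = -48 + 550 = 502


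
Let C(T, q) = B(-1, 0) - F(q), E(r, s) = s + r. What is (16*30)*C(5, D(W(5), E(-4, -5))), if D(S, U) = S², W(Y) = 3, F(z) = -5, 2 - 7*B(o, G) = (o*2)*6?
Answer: 3360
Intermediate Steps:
B(o, G) = 2/7 - 12*o/7 (B(o, G) = 2/7 - o*2*6/7 = 2/7 - 2*o*6/7 = 2/7 - 12*o/7)
E(r, s) = r + s
C(T, q) = 7 (C(T, q) = (2/7 - 12/7*(-1)) - 1*(-5) = (2/7 + 12/7) + 5 = 2 + 5 = 7)
(16*30)*C(5, D(W(5), E(-4, -5))) = (16*30)*7 = 480*7 = 3360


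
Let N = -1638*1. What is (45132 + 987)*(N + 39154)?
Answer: 1730200404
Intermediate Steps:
N = -1638
(45132 + 987)*(N + 39154) = (45132 + 987)*(-1638 + 39154) = 46119*37516 = 1730200404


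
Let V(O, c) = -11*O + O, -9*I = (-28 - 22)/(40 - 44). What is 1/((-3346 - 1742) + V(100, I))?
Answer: -1/6088 ≈ -0.00016426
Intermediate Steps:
I = -25/18 (I = -(-28 - 22)/(9*(40 - 44)) = -(-50)/(9*(-4)) = -(-50)*(-1)/(9*4) = -1/9*25/2 = -25/18 ≈ -1.3889)
V(O, c) = -10*O
1/((-3346 - 1742) + V(100, I)) = 1/((-3346 - 1742) - 10*100) = 1/(-5088 - 1000) = 1/(-6088) = -1/6088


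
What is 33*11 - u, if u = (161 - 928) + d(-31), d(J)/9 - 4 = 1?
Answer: 1085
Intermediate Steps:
d(J) = 45 (d(J) = 36 + 9*1 = 36 + 9 = 45)
u = -722 (u = (161 - 928) + 45 = -767 + 45 = -722)
33*11 - u = 33*11 - 1*(-722) = 363 + 722 = 1085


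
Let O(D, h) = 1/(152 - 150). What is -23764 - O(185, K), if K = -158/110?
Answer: -47529/2 ≈ -23765.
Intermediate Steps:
K = -79/55 (K = -158*1/110 = -79/55 ≈ -1.4364)
O(D, h) = 1/2
-23764 - O(185, K) = -23764 - 1*1/2 = -23764 - 1/2 = -47529/2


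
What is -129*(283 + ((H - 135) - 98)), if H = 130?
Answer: -23220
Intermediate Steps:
-129*(283 + ((H - 135) - 98)) = -129*(283 + ((130 - 135) - 98)) = -129*(283 + (-5 - 98)) = -129*(283 - 103) = -129*180 = -23220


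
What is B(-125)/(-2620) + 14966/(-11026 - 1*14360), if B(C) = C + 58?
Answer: -18755029/33255660 ≈ -0.56396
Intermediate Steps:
B(C) = 58 + C
B(-125)/(-2620) + 14966/(-11026 - 1*14360) = (58 - 125)/(-2620) + 14966/(-11026 - 1*14360) = -67*(-1/2620) + 14966/(-11026 - 14360) = 67/2620 + 14966/(-25386) = 67/2620 + 14966*(-1/25386) = 67/2620 - 7483/12693 = -18755029/33255660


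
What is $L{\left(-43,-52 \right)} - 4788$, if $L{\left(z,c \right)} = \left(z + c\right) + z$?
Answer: $-4926$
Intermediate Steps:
$L{\left(z,c \right)} = c + 2 z$ ($L{\left(z,c \right)} = \left(c + z\right) + z = c + 2 z$)
$L{\left(-43,-52 \right)} - 4788 = \left(-52 + 2 \left(-43\right)\right) - 4788 = \left(-52 - 86\right) - 4788 = -138 - 4788 = -4926$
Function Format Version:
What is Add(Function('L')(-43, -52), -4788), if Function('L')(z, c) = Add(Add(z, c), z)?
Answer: -4926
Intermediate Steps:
Function('L')(z, c) = Add(c, Mul(2, z)) (Function('L')(z, c) = Add(Add(c, z), z) = Add(c, Mul(2, z)))
Add(Function('L')(-43, -52), -4788) = Add(Add(-52, Mul(2, -43)), -4788) = Add(Add(-52, -86), -4788) = Add(-138, -4788) = -4926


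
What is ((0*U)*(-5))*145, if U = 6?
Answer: 0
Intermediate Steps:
((0*U)*(-5))*145 = ((0*6)*(-5))*145 = (0*(-5))*145 = 0*145 = 0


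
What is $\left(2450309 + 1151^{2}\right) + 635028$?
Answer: $4410138$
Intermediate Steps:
$\left(2450309 + 1151^{2}\right) + 635028 = \left(2450309 + 1324801\right) + 635028 = 3775110 + 635028 = 4410138$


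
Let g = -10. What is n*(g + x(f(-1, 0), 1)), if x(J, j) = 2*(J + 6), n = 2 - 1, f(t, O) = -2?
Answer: -2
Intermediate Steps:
n = 1
x(J, j) = 12 + 2*J (x(J, j) = 2*(6 + J) = 12 + 2*J)
n*(g + x(f(-1, 0), 1)) = 1*(-10 + (12 + 2*(-2))) = 1*(-10 + (12 - 4)) = 1*(-10 + 8) = 1*(-2) = -2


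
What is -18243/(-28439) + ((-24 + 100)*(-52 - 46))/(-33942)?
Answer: 415508789/482638269 ≈ 0.86091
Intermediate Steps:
-18243/(-28439) + ((-24 + 100)*(-52 - 46))/(-33942) = -18243*(-1/28439) + (76*(-98))*(-1/33942) = 18243/28439 - 7448*(-1/33942) = 18243/28439 + 3724/16971 = 415508789/482638269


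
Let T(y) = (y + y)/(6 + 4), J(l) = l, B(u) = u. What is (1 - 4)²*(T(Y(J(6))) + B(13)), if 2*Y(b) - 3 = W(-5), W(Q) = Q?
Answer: 576/5 ≈ 115.20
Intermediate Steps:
Y(b) = -1 (Y(b) = 3/2 + (½)*(-5) = 3/2 - 5/2 = -1)
T(y) = y/5 (T(y) = (2*y)/10 = (2*y)*(⅒) = y/5)
(1 - 4)²*(T(Y(J(6))) + B(13)) = (1 - 4)²*((⅕)*(-1) + 13) = (-3)²*(-⅕ + 13) = 9*(64/5) = 576/5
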